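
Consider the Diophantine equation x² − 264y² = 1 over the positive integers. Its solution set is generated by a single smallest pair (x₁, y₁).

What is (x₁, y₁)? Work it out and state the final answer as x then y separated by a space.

65 4

d=264: √d = [16; 4,32] (ℓ=2, even), read p_1/q_1
k=0  a_k=16  p_k/q_k = 16/1
k=1  a_k=4  p_k/q_k = 65/4
fundamental: x₁=65, y₁=4  (since 4225 − 264·16 = 1)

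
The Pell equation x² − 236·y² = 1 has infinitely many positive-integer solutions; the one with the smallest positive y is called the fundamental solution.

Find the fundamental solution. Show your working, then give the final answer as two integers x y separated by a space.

561799 36570

√236 → a₀=15, period (2,1,3,5,1,6,1,5,3,1,2,30); ℓ=12 even so k=11
step 0: (15, 1)  from 15·(1,0) + (0,1)
step 1: (31, 2)  from 2·(15,1) + (1,0)
step 2: (46, 3)  from 1·(31,2) + (15,1)
step 3: (169, 11)  from 3·(46,3) + (31,2)
step 4: (891, 58)  from 5·(169,11) + (46,3)
step 5: (1060, 69)  from 1·(891,58) + (169,11)
step 6: (7251, 472)  from 6·(1060,69) + (891,58)
step 7: (8311, 541)  from 1·(7251,472) + (1060,69)
step 8: (48806, 3177)  from 5·(8311,541) + (7251,472)
step 9: (154729, 10072)  from 3·(48806,3177) + (8311,541)
step 10: (203535, 13249)  from 1·(154729,10072) + (48806,3177)
step 11: (561799, 36570)  from 2·(203535,13249) + (154729,10072)
fundamental: x₁=561799, y₁=36570  (since 315618116401 − 236·1337364900 = 1)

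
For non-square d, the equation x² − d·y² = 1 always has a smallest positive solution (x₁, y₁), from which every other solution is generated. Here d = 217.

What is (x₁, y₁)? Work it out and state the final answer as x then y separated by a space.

√217 = [14; 1,2,1,2,1,…,2,1,28, …], period ℓ=16 (even) → k=15
step 0: (14, 1)  from 14·(1,0) + (0,1)
…
step 2: (44, 3)  from 2·(15,1) + (14,1)
…
step 6: (383, 26)  from 1·(221,15) + (162,11)
step 7: (3668, 249)  from 9·(383,26) + (221,15)
…
step 9: (139163, 9447)  from 9·(15055,1022) + (3668,249)
…
step 11: (293381, 19916)  from 1·(154218,10469) + (139163,9447)
step 12: (740980, 50301)  from 2·(293381,19916) + (154218,10469)
step 13: (1034361, 70217)  from 1·(740980,50301) + (293381,19916)
step 14: (2809702, 190735)  from 2·(1034361,70217) + (740980,50301)
step 15: (3844063, 260952)  from 1·(2809702,190735) + (1034361,70217)
fundamental: x₁=3844063, y₁=260952  (since 14776820347969 − 217·68095946304 = 1)

3844063 260952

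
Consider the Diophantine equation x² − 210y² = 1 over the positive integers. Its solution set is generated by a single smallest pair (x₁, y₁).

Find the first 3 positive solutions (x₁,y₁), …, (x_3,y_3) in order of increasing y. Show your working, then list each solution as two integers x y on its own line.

√210 → a₀=14, period (2,28); ℓ=2 even so k=1
a_0=14:  p_0=14·1+0=14,  q_0=14·0+1=1
a_1=2:  p_1=2·14+1=29,  q_1=2·1+0=2
fundamental: x₁=29, y₁=2  (since 841 − 210·4 = 1)
(29+2√210)^2 = 1681 + 116√210
(29+2√210)^3 = 97469 + 6726√210

29 2
1681 116
97469 6726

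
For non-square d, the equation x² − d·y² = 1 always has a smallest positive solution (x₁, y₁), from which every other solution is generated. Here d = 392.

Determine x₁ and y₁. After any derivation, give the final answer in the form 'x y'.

√392 → a₀=19, period (1,3,1,38); ℓ=4 even so k=3
i=0: a=19 ⇒ p=19, q=1
…
i=2: a=3 ⇒ p=79, q=4
i=3: a=1 ⇒ p=99, q=5
(x₁, y₁) = (99, 5);  99² − 392·5² = 1 ✓

99 5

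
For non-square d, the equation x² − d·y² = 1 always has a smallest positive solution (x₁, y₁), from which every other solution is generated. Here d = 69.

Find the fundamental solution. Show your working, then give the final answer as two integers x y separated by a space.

7775 936

√69 = [8; 3,3,1,4,1,3,3,16, …], period ℓ=8 (even) → k=7
a_0=8:  p_0=8·1+0=8,  q_0=8·0+1=1
a_1=3:  p_1=3·8+1=25,  q_1=3·1+0=3
a_2=3:  p_2=3·25+8=83,  q_2=3·3+1=10
a_3=1:  p_3=1·83+25=108,  q_3=1·10+3=13
…
a_5=1:  p_5=1·515+108=623,  q_5=1·62+13=75
a_6=3:  p_6=3·623+515=2384,  q_6=3·75+62=287
a_7=3:  p_7=3·2384+623=7775,  q_7=3·287+75=936
→ (7775, 936).  Check: 7775²=60450625, 69·936²=60450624, difference 1.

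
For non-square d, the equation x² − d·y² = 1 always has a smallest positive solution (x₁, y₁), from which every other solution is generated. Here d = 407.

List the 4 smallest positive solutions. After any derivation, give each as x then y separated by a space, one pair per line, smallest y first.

2663 132
14183137 703032
75539384999 3744348300
402322750321537 19942398342768

√407 → a₀=20, period (5,1,2,1,5,40); ℓ=6 even so k=5
step 0: (20, 1)  from 20·(1,0) + (0,1)
step 1: (101, 5)  from 5·(20,1) + (1,0)
…
step 3: (343, 17)  from 2·(121,6) + (101,5)
step 4: (464, 23)  from 1·(343,17) + (121,6)
step 5: (2663, 132)  from 5·(464,23) + (343,17)
(x₁, y₁) = (2663, 132);  2663² − 407·132² = 1 ✓
(x_2, y_2) = (2663·2663 + 407·132·132, 2663·132 + 132·2663) = (14183137, 703032)
(x_3, y_3) = (2663·14183137 + 407·132·703032, 2663·703032 + 132·14183137) = (75539384999, 3744348300)
(x_4, y_4) = (2663·75539384999 + 407·132·3744348300, 2663·3744348300 + 132·75539384999) = (402322750321537, 19942398342768)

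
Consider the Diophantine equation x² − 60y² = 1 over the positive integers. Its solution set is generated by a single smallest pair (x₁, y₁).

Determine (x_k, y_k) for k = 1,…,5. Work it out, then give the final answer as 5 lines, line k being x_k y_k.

d=60: √d = [7; 1,2,1,14] (ℓ=4, even), read p_3/q_3
k=0  a_k=7  p_k/q_k = 7/1
…
k=2  a_k=2  p_k/q_k = 23/3
k=3  a_k=1  p_k/q_k = 31/4
fundamental: x₁=31, y₁=4  (since 961 − 60·16 = 1)
(31+4√60)^2 = 1921 + 248√60
(31+4√60)^3 = 119071 + 15372√60
(31+4√60)^4 = 7380481 + 952816√60
(31+4√60)^5 = 457470751 + 59059220√60

31 4
1921 248
119071 15372
7380481 952816
457470751 59059220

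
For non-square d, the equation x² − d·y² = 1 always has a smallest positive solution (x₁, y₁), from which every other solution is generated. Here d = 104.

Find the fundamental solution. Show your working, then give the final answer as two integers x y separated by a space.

d=104: √d = [10; 5,20] (ℓ=2, even), read p_1/q_1
step 0: (10, 1)  from 10·(1,0) + (0,1)
step 1: (51, 5)  from 5·(10,1) + (1,0)
(x₁, y₁) = (51, 5);  51² − 104·5² = 1 ✓

51 5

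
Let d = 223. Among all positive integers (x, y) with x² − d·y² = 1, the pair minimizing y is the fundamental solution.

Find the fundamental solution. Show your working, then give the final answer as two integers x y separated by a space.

224 15

√223 = [14; 1,13,1,28, …], period ℓ=4 (even) → k=3
step 0: (14, 1)  from 14·(1,0) + (0,1)
…
step 2: (209, 14)  from 13·(15,1) + (14,1)
step 3: (224, 15)  from 1·(209,14) + (15,1)
fundamental: x₁=224, y₁=15  (since 50176 − 223·225 = 1)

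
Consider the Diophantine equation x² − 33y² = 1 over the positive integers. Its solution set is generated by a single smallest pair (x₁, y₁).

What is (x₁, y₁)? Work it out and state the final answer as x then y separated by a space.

23 4

d=33: √d = [5; 1,2,1,10] (ℓ=4, even), read p_3/q_3
k=0  a_k=5  p_k/q_k = 5/1
k=1  a_k=1  p_k/q_k = 6/1
k=2  a_k=2  p_k/q_k = 17/3
k=3  a_k=1  p_k/q_k = 23/4
(x₁, y₁) = (23, 4);  23² − 33·4² = 1 ✓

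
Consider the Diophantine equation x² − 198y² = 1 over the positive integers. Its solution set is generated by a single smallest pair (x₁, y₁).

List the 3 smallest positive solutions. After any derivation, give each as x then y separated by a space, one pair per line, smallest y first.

197 14
77617 5516
30580901 2173290

√198 → a₀=14, period (14,28); ℓ=2 even so k=1
a_0=14:  p_0=14·1+0=14,  q_0=14·0+1=1
a_1=14:  p_1=14·14+1=197,  q_1=14·1+0=14
fundamental: x₁=197, y₁=14  (since 38809 − 198·196 = 1)
n=2: (197,14)∘(197,14) = (197·197+198·14·14, 197·14+14·197) = (77617,5516)
n=3: (77617,5516)∘(197,14) = (197·77617+198·14·5516, 197·5516+14·77617) = (30580901,2173290)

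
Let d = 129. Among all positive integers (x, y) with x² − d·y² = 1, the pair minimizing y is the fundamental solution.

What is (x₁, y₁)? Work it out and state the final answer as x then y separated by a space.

16855 1484

√129 = [11; 2,1,3,1,6,1,3,1,2,22, …], period ℓ=10 (even) → k=9
i=0: a=11 ⇒ p=11, q=1
i=1: a=2 ⇒ p=23, q=2
i=2: a=1 ⇒ p=34, q=3
i=3: a=3 ⇒ p=125, q=11
…
i=8: a=1 ⇒ p=6031, q=531
i=9: a=2 ⇒ p=16855, q=1484
→ (16855, 1484).  Check: 16855²=284091025, 129·1484²=284091024, difference 1.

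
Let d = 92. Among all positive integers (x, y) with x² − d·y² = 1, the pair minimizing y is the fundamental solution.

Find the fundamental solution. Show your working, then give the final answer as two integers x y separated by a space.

1151 120

√92 = [9; 1,1,2,4,2,1,1,18, …], period ℓ=8 (even) → k=7
k=0  a_k=9  p_k/q_k = 9/1
k=1  a_k=1  p_k/q_k = 10/1
k=2  a_k=1  p_k/q_k = 19/2
…
k=4  a_k=4  p_k/q_k = 211/22
k=5  a_k=2  p_k/q_k = 470/49
k=6  a_k=1  p_k/q_k = 681/71
k=7  a_k=1  p_k/q_k = 1151/120
→ (1151, 120).  Check: 1151²=1324801, 92·120²=1324800, difference 1.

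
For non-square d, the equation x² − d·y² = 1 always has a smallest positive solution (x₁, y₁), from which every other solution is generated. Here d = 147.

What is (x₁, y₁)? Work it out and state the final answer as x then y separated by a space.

97 8

[12; 8,24] for √147; ℓ=2 ⇒ convergent index 1
a_0=12:  p_0=12·1+0=12,  q_0=12·0+1=1
a_1=8:  p_1=8·12+1=97,  q_1=8·1+0=8
(x₁, y₁) = (97, 8);  97² − 147·8² = 1 ✓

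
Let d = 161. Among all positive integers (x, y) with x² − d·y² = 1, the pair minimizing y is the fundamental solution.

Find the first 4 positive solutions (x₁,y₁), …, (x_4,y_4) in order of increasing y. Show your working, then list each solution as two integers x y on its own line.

√161 = [12; 1,2,4,1,2,1,4,2,1,24, …], period ℓ=10 (even) → k=9
k=0  a_k=12  p_k/q_k = 12/1
…
k=2  a_k=2  p_k/q_k = 38/3
k=3  a_k=4  p_k/q_k = 165/13
k=4  a_k=1  p_k/q_k = 203/16
k=5  a_k=2  p_k/q_k = 571/45
k=6  a_k=1  p_k/q_k = 774/61
k=7  a_k=4  p_k/q_k = 3667/289
k=8  a_k=2  p_k/q_k = 8108/639
k=9  a_k=1  p_k/q_k = 11775/928
(x₁, y₁) = (11775, 928);  11775² − 161·928² = 1 ✓
n=2: (11775,928)∘(11775,928) = (11775·11775+161·928·928, 11775·928+928·11775) = (277301249,21854400)
n=3: (277301249,21854400)∘(11775,928) = (11775·277301249+161·928·21854400, 11775·21854400+928·277301249) = (6530444402175,514671119072)
n=4: (6530444402175,514671119072)∘(11775,928) = (11775·6530444402175+161·928·514671119072, 11775·514671119072+928·6530444402175) = (153791965393920001,12120504832291200)

11775 928
277301249 21854400
6530444402175 514671119072
153791965393920001 12120504832291200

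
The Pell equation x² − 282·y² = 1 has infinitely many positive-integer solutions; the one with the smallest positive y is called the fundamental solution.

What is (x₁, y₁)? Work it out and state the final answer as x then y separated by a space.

2351 140

√282 = [16; 1,3,1,4,1,3,1,32, …], period ℓ=8 (even) → k=7
i=0: a=16 ⇒ p=16, q=1
…
i=4: a=4 ⇒ p=403, q=24
i=5: a=1 ⇒ p=487, q=29
i=6: a=3 ⇒ p=1864, q=111
i=7: a=1 ⇒ p=2351, q=140
fundamental: x₁=2351, y₁=140  (since 5527201 − 282·19600 = 1)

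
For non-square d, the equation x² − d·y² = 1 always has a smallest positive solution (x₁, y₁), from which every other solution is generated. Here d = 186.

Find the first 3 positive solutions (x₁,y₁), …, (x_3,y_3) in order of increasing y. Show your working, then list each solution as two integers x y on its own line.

[13; 1,1,1,3,4,3,1,1,1,26] for √186; ℓ=10 ⇒ convergent index 9
step 0: (13, 1)  from 13·(1,0) + (0,1)
step 1: (14, 1)  from 1·(13,1) + (1,0)
step 2: (27, 2)  from 1·(14,1) + (13,1)
step 3: (41, 3)  from 1·(27,2) + (14,1)
step 4: (150, 11)  from 3·(41,3) + (27,2)
step 5: (641, 47)  from 4·(150,11) + (41,3)
step 6: (2073, 152)  from 3·(641,47) + (150,11)
…
step 8: (4787, 351)  from 1·(2714,199) + (2073,152)
step 9: (7501, 550)  from 1·(4787,351) + (2714,199)
→ (7501, 550).  Check: 7501²=56265001, 186·550²=56265000, difference 1.
k=2:  x_2 = 7501·7501+186·550·550 = 112530001,  y_2 = 7501·550+550·7501 = 8251100
k=3:  x_3 = 7501·112530001+186·550·8251100 = 1688175067501,  y_3 = 7501·8251100+550·112530001 = 123783001650

7501 550
112530001 8251100
1688175067501 123783001650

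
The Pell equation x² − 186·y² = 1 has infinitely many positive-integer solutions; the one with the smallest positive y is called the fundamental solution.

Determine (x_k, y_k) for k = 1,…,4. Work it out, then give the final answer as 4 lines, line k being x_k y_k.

d=186: √d = [13; 1,1,1,3,4,3,1,1,1,26] (ℓ=10, even), read p_9/q_9
i=0: a=13 ⇒ p=13, q=1
…
i=3: a=1 ⇒ p=41, q=3
…
i=5: a=4 ⇒ p=641, q=47
i=6: a=3 ⇒ p=2073, q=152
i=7: a=1 ⇒ p=2714, q=199
i=8: a=1 ⇒ p=4787, q=351
i=9: a=1 ⇒ p=7501, q=550
fundamental: x₁=7501, y₁=550  (since 56265001 − 186·302500 = 1)
(7501+550√186)^2 = 112530001 + 8251100√186
(7501+550√186)^3 = 1688175067501 + 123783001650√186
(7501+550√186)^4 = 25326002250120001 + 1856992582502200√186

7501 550
112530001 8251100
1688175067501 123783001650
25326002250120001 1856992582502200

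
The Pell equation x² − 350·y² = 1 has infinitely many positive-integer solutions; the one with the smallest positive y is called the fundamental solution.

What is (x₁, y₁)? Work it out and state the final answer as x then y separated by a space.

449 24

√350 → a₀=18, period (1,2,2,2,1,36); ℓ=6 even so k=5
step 0: (18, 1)  from 18·(1,0) + (0,1)
step 1: (19, 1)  from 1·(18,1) + (1,0)
step 2: (56, 3)  from 2·(19,1) + (18,1)
step 3: (131, 7)  from 2·(56,3) + (19,1)
step 4: (318, 17)  from 2·(131,7) + (56,3)
step 5: (449, 24)  from 1·(318,17) + (131,7)
(x₁, y₁) = (449, 24);  449² − 350·24² = 1 ✓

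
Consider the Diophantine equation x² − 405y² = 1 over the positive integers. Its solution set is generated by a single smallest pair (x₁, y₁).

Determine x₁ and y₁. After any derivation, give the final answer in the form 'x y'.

161 8

d=405: √d = [20; 8,40] (ℓ=2, even), read p_1/q_1
i=0: a=20 ⇒ p=20, q=1
i=1: a=8 ⇒ p=161, q=8
→ (161, 8).  Check: 161²=25921, 405·8²=25920, difference 1.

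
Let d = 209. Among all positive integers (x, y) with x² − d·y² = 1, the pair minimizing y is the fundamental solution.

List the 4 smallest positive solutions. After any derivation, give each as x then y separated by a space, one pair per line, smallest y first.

[14; 2,5,3,2,3,5,2,28] for √209; ℓ=8 ⇒ convergent index 7
step 0: (14, 1)  from 14·(1,0) + (0,1)
step 1: (29, 2)  from 2·(14,1) + (1,0)
step 2: (159, 11)  from 5·(29,2) + (14,1)
step 3: (506, 35)  from 3·(159,11) + (29,2)
step 4: (1171, 81)  from 2·(506,35) + (159,11)
…
step 6: (21266, 1471)  from 5·(4019,278) + (1171,81)
step 7: (46551, 3220)  from 2·(21266,1471) + (4019,278)
→ (46551, 3220).  Check: 46551²=2166995601, 209·3220²=2166995600, difference 1.
(x_2, y_2) = (46551·46551 + 209·3220·3220, 46551·3220 + 3220·46551) = (4333991201, 299788440)
(x_3, y_3) = (46551·4333991201 + 209·3220·299788440, 46551·299788440 + 3220·4333991201) = (403503248748951, 27910903337660)
(x_4, y_4) = (46551·403503248748951 + 209·3220·27910903337660, 46551·27910903337660 + 3220·403503248748951) = (37566959460690844801, 2598560922243032880)

46551 3220
4333991201 299788440
403503248748951 27910903337660
37566959460690844801 2598560922243032880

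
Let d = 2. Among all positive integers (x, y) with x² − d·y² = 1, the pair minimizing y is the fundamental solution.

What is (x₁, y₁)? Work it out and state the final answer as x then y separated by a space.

3 2

[1; 2] for √2; ℓ=1 ⇒ convergent index 1
a_0=1:  p_0=1·1+0=1,  q_0=1·0+1=1
a_1=2:  p_1=2·1+1=3,  q_1=2·1+0=2
(x₁, y₁) = (3, 2);  3² − 2·2² = 1 ✓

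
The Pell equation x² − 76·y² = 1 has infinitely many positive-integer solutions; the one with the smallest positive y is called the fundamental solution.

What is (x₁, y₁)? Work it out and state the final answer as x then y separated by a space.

57799 6630

√76 → a₀=8, period (1,2,1,1,5,4,5,1,1,2,1,16); ℓ=12 even so k=11
step 0: (8, 1)  from 8·(1,0) + (0,1)
step 1: (9, 1)  from 1·(8,1) + (1,0)
…
step 3: (35, 4)  from 1·(26,3) + (9,1)
step 4: (61, 7)  from 1·(35,4) + (26,3)
step 5: (340, 39)  from 5·(61,7) + (35,4)
…
step 7: (7445, 854)  from 5·(1421,163) + (340,39)
step 8: (8866, 1017)  from 1·(7445,854) + (1421,163)
step 9: (16311, 1871)  from 1·(8866,1017) + (7445,854)
step 10: (41488, 4759)  from 2·(16311,1871) + (8866,1017)
step 11: (57799, 6630)  from 1·(41488,4759) + (16311,1871)
(x₁, y₁) = (57799, 6630);  57799² − 76·6630² = 1 ✓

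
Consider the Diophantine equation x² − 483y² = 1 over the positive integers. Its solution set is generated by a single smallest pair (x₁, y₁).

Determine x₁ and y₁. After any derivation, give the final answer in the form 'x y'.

[21; 1,42] for √483; ℓ=2 ⇒ convergent index 1
i=0: a=21 ⇒ p=21, q=1
i=1: a=1 ⇒ p=22, q=1
→ (22, 1).  Check: 22²=484, 483·1²=483, difference 1.

22 1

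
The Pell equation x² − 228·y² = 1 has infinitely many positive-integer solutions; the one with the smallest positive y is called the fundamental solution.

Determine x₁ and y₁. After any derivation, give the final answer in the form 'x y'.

√228 → a₀=15, period (10,30); ℓ=2 even so k=1
i=0: a=15 ⇒ p=15, q=1
i=1: a=10 ⇒ p=151, q=10
→ (151, 10).  Check: 151²=22801, 228·10²=22800, difference 1.

151 10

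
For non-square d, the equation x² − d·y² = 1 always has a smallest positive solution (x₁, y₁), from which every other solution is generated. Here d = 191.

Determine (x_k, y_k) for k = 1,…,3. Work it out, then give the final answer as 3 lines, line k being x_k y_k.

√191 = [13; 1,4,1,1,3,…,4,1,26, …], period ℓ=16 (even) → k=15
k=0  a_k=13  p_k/q_k = 13/1
k=1  a_k=1  p_k/q_k = 14/1
k=2  a_k=4  p_k/q_k = 69/5
k=3  a_k=1  p_k/q_k = 83/6
k=4  a_k=1  p_k/q_k = 152/11
k=5  a_k=3  p_k/q_k = 539/39
k=6  a_k=2  p_k/q_k = 1230/89
k=7  a_k=2  p_k/q_k = 2999/217
…
k=9  a_k=2  p_k/q_k = 83433/6037
k=10  a_k=2  p_k/q_k = 207083/14984
k=11  a_k=3  p_k/q_k = 704682/50989
…
k=13  a_k=1  p_k/q_k = 1616447/116962
k=14  a_k=4  p_k/q_k = 7377553/533821
k=15  a_k=1  p_k/q_k = 8994000/650783
(x₁, y₁) = (8994000, 650783);  8994000² − 191·650783² = 1 ✓
k=2:  x_2 = 8994000·8994000+191·650783·650783 = 161784071999999,  y_2 = 8994000·650783+650783·8994000 = 11706284604000
k=3:  x_3 = 8994000·161784071999999+191·650783·11706284604000 = 2910171887135973018000,  y_3 = 8994000·11706284604000+650783·161784071999999 = 210572647456751349217

8994000 650783
161784071999999 11706284604000
2910171887135973018000 210572647456751349217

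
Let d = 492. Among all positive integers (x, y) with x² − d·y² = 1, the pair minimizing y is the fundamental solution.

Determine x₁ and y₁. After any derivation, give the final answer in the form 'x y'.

29767 1342

d=492: √d = [22; 5,1,1,10,1,1,5,44] (ℓ=8, even), read p_7/q_7
a_0=22:  p_0=22·1+0=22,  q_0=22·0+1=1
…
a_2=1:  p_2=1·111+22=133,  q_2=1·5+1=6
a_3=1:  p_3=1·133+111=244,  q_3=1·6+5=11
a_4=10:  p_4=10·244+133=2573,  q_4=10·11+6=116
a_5=1:  p_5=1·2573+244=2817,  q_5=1·116+11=127
a_6=1:  p_6=1·2817+2573=5390,  q_6=1·127+116=243
a_7=5:  p_7=5·5390+2817=29767,  q_7=5·243+127=1342
(x₁, y₁) = (29767, 1342);  29767² − 492·1342² = 1 ✓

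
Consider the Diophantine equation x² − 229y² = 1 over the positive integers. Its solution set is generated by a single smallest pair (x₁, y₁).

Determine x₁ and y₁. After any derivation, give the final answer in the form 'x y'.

√229 = [15; 7,1,1,7,30, …], period ℓ=5 (odd) → k=9
k=0  a_k=15  p_k/q_k = 15/1
…
k=7  a_k=1  p_k/q_k = 413926/27353
k=8  a_k=1  p_k/q_k = 776325/51301
k=9  a_k=7  p_k/q_k = 5848201/386460
(x₁, y₁) = (5848201, 386460);  5848201² − 229·386460² = 1 ✓

5848201 386460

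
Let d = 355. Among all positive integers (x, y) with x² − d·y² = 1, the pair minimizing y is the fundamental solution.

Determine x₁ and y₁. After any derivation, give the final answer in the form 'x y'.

954809 50676

[18; 1,5,3,3,1,6,1,3,3,5,1,36] for √355; ℓ=12 ⇒ convergent index 11
step 0: (18, 1)  from 18·(1,0) + (0,1)
step 1: (19, 1)  from 1·(18,1) + (1,0)
step 2: (113, 6)  from 5·(19,1) + (18,1)
step 3: (358, 19)  from 3·(113,6) + (19,1)
step 4: (1187, 63)  from 3·(358,19) + (113,6)
…
step 8: (46463, 2466)  from 3·(12002,637) + (10457,555)
step 9: (151391, 8035)  from 3·(46463,2466) + (12002,637)
step 10: (803418, 42641)  from 5·(151391,8035) + (46463,2466)
step 11: (954809, 50676)  from 1·(803418,42641) + (151391,8035)
(x₁, y₁) = (954809, 50676);  954809² − 355·50676² = 1 ✓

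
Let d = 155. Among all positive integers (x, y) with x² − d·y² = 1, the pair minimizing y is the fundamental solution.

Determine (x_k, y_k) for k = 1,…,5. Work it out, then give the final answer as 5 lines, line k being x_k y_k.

249 20
124001 9960
61752249 4960060
30752496001 2470099920
15314681256249 1230104800100

√155 = [12; 2,4,2,24, …], period ℓ=4 (even) → k=3
step 0: (12, 1)  from 12·(1,0) + (0,1)
step 1: (25, 2)  from 2·(12,1) + (1,0)
step 2: (112, 9)  from 4·(25,2) + (12,1)
step 3: (249, 20)  from 2·(112,9) + (25,2)
fundamental: x₁=249, y₁=20  (since 62001 − 155·400 = 1)
(x_2, y_2) = (249·249 + 155·20·20, 249·20 + 20·249) = (124001, 9960)
(x_3, y_3) = (249·124001 + 155·20·9960, 249·9960 + 20·124001) = (61752249, 4960060)
(x_4, y_4) = (249·61752249 + 155·20·4960060, 249·4960060 + 20·61752249) = (30752496001, 2470099920)
(x_5, y_5) = (249·30752496001 + 155·20·2470099920, 249·2470099920 + 20·30752496001) = (15314681256249, 1230104800100)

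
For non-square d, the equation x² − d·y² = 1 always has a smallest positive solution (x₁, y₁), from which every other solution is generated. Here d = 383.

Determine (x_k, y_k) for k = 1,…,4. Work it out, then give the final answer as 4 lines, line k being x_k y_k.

18768 959
704475647 35997024
26443197867024 1351184291905
992571874432137217 50718053544949056

√383 → a₀=19, period (1,1,3,19,3,1,1,38); ℓ=8 even so k=7
step 0: (19, 1)  from 19·(1,0) + (0,1)
…
step 3: (137, 7)  from 3·(39,2) + (20,1)
step 4: (2642, 135)  from 19·(137,7) + (39,2)
step 5: (8063, 412)  from 3·(2642,135) + (137,7)
step 6: (10705, 547)  from 1·(8063,412) + (2642,135)
step 7: (18768, 959)  from 1·(10705,547) + (8063,412)
fundamental: x₁=18768, y₁=959  (since 352237824 − 383·919681 = 1)
(18768+959√383)^2 = 704475647 + 35997024√383
(18768+959√383)^3 = 26443197867024 + 1351184291905√383
(18768+959√383)^4 = 992571874432137217 + 50718053544949056√383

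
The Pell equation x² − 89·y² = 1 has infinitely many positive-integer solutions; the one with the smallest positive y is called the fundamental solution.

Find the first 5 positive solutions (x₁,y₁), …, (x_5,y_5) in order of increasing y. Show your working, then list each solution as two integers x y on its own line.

[9; 2,3,3,2,18] for √89; ℓ=5 ⇒ convergent index 9
a_0=9:  p_0=9·1+0=9,  q_0=9·0+1=1
…
a_6=2:  p_6=2·9217+500=18934,  q_6=2·977+53=2007
…
a_8=3:  p_8=3·66019+18934=216991,  q_8=3·6998+2007=23001
a_9=2:  p_9=2·216991+66019=500001,  q_9=2·23001+6998=53000
(x₁, y₁) = (500001, 53000);  500001² − 89·53000² = 1 ✓
k=2:  x_2 = 500001·500001+89·53000·53000 = 500002000001,  y_2 = 500001·53000+53000·500001 = 53000106000
k=3:  x_3 = 500001·500002000001+89·53000·53000106000 = 500003000004500001,  y_3 = 500001·53000106000+53000·500002000001 = 53000212000159000
k=4:  x_4 = 500001·500003000004500001+89·53000·53000212000159000 = 500004000010000008000001,  y_4 = 500001·53000212000159000+53000·500003000004500001 = 53000318000530000212000
k=5:  x_5 = 500001·500004000010000008000001+89·53000·53000318000530000212000 = 500005000017500025000012500001,  y_5 = 500001·53000318000530000212000+53000·500004000010000008000001 = 53000424001113001060000265000

500001 53000
500002000001 53000106000
500003000004500001 53000212000159000
500004000010000008000001 53000318000530000212000
500005000017500025000012500001 53000424001113001060000265000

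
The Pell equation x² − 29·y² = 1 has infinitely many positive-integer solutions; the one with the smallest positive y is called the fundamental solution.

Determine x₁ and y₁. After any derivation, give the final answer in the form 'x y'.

9801 1820

d=29: √d = [5; 2,1,1,2,10] (ℓ=5, odd), read p_9/q_9
a_0=5:  p_0=5·1+0=5,  q_0=5·0+1=1
…
a_4=2:  p_4=2·27+16=70,  q_4=2·5+3=13
…
a_6=2:  p_6=2·727+70=1524,  q_6=2·135+13=283
…
a_8=1:  p_8=1·2251+1524=3775,  q_8=1·418+283=701
a_9=2:  p_9=2·3775+2251=9801,  q_9=2·701+418=1820
fundamental: x₁=9801, y₁=1820  (since 96059601 − 29·3312400 = 1)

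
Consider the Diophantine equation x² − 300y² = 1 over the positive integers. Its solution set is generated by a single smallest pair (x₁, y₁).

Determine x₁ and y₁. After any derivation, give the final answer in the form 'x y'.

1351 78

[17; 3,8,3,34] for √300; ℓ=4 ⇒ convergent index 3
step 0: (17, 1)  from 17·(1,0) + (0,1)
…
step 2: (433, 25)  from 8·(52,3) + (17,1)
step 3: (1351, 78)  from 3·(433,25) + (52,3)
fundamental: x₁=1351, y₁=78  (since 1825201 − 300·6084 = 1)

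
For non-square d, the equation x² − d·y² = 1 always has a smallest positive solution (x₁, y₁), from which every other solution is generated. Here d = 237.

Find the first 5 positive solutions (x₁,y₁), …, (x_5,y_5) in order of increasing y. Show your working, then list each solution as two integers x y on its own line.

228151 14820
104105757601 6762395640
47503665404623351 3085694655308460
21676017531356338550401 1408008642599798519280
9890810151545456327820453751 642477159632487569289194100

√237 → a₀=15, period (2,1,1,7,10,7,1,1,2,30); ℓ=10 even so k=9
i=0: a=15 ⇒ p=15, q=1
…
i=2: a=1 ⇒ p=46, q=3
i=3: a=1 ⇒ p=77, q=5
i=4: a=7 ⇒ p=585, q=38
i=5: a=10 ⇒ p=5927, q=385
i=6: a=7 ⇒ p=42074, q=2733
i=7: a=1 ⇒ p=48001, q=3118
i=8: a=1 ⇒ p=90075, q=5851
i=9: a=2 ⇒ p=228151, q=14820
(x₁, y₁) = (228151, 14820);  228151² − 237·14820² = 1 ✓
(228151+14820√237)^2 = 104105757601 + 6762395640√237
(228151+14820√237)^3 = 47503665404623351 + 3085694655308460√237
(228151+14820√237)^4 = 21676017531356338550401 + 1408008642599798519280√237
(228151+14820√237)^5 = 9890810151545456327820453751 + 642477159632487569289194100√237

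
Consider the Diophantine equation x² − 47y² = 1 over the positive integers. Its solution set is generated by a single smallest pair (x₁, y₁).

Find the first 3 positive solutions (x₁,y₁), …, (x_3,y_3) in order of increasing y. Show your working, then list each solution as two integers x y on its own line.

48 7
4607 672
442224 64505

[6; 1,5,1,12] for √47; ℓ=4 ⇒ convergent index 3
i=0: a=6 ⇒ p=6, q=1
…
i=2: a=5 ⇒ p=41, q=6
i=3: a=1 ⇒ p=48, q=7
→ (48, 7).  Check: 48²=2304, 47·7²=2303, difference 1.
k=2:  x_2 = 48·48+47·7·7 = 4607,  y_2 = 48·7+7·48 = 672
k=3:  x_3 = 48·4607+47·7·672 = 442224,  y_3 = 48·672+7·4607 = 64505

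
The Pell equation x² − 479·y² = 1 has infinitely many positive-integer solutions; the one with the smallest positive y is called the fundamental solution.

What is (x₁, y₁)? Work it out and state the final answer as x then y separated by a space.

2989440 136591

√479 = [21; 1,7,1,3,2,21,2,3,1,7,1,42, …], period ℓ=12 (even) → k=11
i=0: a=21 ⇒ p=21, q=1
i=1: a=1 ⇒ p=22, q=1
…
i=3: a=1 ⇒ p=197, q=9
i=4: a=3 ⇒ p=766, q=35
…
i=6: a=21 ⇒ p=37075, q=1694
…
i=8: a=3 ⇒ p=264712, q=12095
…
i=10: a=7 ⇒ p=2648849, q=121029
i=11: a=1 ⇒ p=2989440, q=136591
fundamental: x₁=2989440, y₁=136591  (since 8936751513600 − 479·18657101281 = 1)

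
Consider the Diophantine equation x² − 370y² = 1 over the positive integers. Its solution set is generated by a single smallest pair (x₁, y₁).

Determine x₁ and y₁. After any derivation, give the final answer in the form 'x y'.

213859 11118

[19; 4,4,38] for √370; ℓ=3 ⇒ convergent index 5
i=0: a=19 ⇒ p=19, q=1
i=1: a=4 ⇒ p=77, q=4
…
i=4: a=4 ⇒ p=50339, q=2617
i=5: a=4 ⇒ p=213859, q=11118
fundamental: x₁=213859, y₁=11118  (since 45735671881 − 370·123609924 = 1)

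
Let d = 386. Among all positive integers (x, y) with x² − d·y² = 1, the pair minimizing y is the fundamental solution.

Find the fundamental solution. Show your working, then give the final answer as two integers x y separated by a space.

√386 → a₀=19, period (1,1,1,4,1,18,1,4,1,1,1,38); ℓ=12 even so k=11
a_0=19:  p_0=19·1+0=19,  q_0=19·0+1=1
…
a_2=1:  p_2=1·20+19=39,  q_2=1·1+1=2
…
a_4=4:  p_4=4·59+39=275,  q_4=4·3+2=14
…
a_6=18:  p_6=18·334+275=6287,  q_6=18·17+14=320
…
a_10=1:  p_10=1·39392+32771=72163,  q_10=1·2005+1668=3673
a_11=1:  p_11=1·72163+39392=111555,  q_11=1·3673+2005=5678
(x₁, y₁) = (111555, 5678);  111555² − 386·5678² = 1 ✓

111555 5678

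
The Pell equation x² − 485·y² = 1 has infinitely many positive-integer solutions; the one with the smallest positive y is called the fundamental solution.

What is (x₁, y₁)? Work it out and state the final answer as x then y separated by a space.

969 44

d=485: √d = [22; 44] (ℓ=1, odd), read p_1/q_1
i=0: a=22 ⇒ p=22, q=1
i=1: a=44 ⇒ p=969, q=44
fundamental: x₁=969, y₁=44  (since 938961 − 485·1936 = 1)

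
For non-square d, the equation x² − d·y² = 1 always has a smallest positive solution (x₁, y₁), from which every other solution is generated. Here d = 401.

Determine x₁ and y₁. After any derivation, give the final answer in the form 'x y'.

[20; 40] for √401; ℓ=1 ⇒ convergent index 1
i=0: a=20 ⇒ p=20, q=1
i=1: a=40 ⇒ p=801, q=40
fundamental: x₁=801, y₁=40  (since 641601 − 401·1600 = 1)

801 40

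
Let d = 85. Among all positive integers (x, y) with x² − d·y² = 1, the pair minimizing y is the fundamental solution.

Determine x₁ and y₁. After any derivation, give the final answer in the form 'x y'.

[9; 4,1,1,4,18] for √85; ℓ=5 ⇒ convergent index 9
step 0: (9, 1)  from 9·(1,0) + (0,1)
…
step 2: (46, 5)  from 1·(37,4) + (9,1)
…
step 6: (27926, 3029)  from 4·(6887,747) + (378,41)
…
step 8: (62739, 6805)  from 1·(34813,3776) + (27926,3029)
step 9: (285769, 30996)  from 4·(62739,6805) + (34813,3776)
(x₁, y₁) = (285769, 30996);  285769² − 85·30996² = 1 ✓

285769 30996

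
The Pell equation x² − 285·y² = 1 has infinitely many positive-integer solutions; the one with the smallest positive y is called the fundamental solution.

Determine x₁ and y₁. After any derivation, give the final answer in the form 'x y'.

d=285: √d = [16; 1,7,2,7,1,32] (ℓ=6, even), read p_5/q_5
step 0: (16, 1)  from 16·(1,0) + (0,1)
…
step 3: (287, 17)  from 2·(135,8) + (17,1)
step 4: (2144, 127)  from 7·(287,17) + (135,8)
step 5: (2431, 144)  from 1·(2144,127) + (287,17)
→ (2431, 144).  Check: 2431²=5909761, 285·144²=5909760, difference 1.

2431 144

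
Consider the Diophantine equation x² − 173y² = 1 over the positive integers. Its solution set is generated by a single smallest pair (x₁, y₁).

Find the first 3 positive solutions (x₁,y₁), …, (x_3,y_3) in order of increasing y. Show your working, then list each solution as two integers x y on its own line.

2499849 190060
12498490045601 950242601880
62488675684008728649 4750926036134042180

√173 = [13; 6,1,1,6,26, …], period ℓ=5 (odd) → k=9
a_0=13:  p_0=13·1+0=13,  q_0=13·0+1=1
a_1=6:  p_1=6·13+1=79,  q_1=6·1+0=6
…
a_3=1:  p_3=1·92+79=171,  q_3=1·7+6=13
a_4=6:  p_4=6·171+92=1118,  q_4=6·13+7=85
a_5=26:  p_5=26·1118+171=29239,  q_5=26·85+13=2223
a_6=6:  p_6=6·29239+1118=176552,  q_6=6·2223+85=13423
a_7=1:  p_7=1·176552+29239=205791,  q_7=1·13423+2223=15646
a_8=1:  p_8=1·205791+176552=382343,  q_8=1·15646+13423=29069
a_9=6:  p_9=6·382343+205791=2499849,  q_9=6·29069+15646=190060
(x₁, y₁) = (2499849, 190060);  2499849² − 173·190060² = 1 ✓
k=2:  x_2 = 2499849·2499849+173·190060·190060 = 12498490045601,  y_2 = 2499849·190060+190060·2499849 = 950242601880
k=3:  x_3 = 2499849·12498490045601+173·190060·950242601880 = 62488675684008728649,  y_3 = 2499849·950242601880+190060·12498490045601 = 4750926036134042180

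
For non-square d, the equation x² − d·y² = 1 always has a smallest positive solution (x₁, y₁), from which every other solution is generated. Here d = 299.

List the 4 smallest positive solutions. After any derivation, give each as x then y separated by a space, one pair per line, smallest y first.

415 24
344449 19920
285892255 16533576
237290227201 13722848160

d=299: √d = [17; 3,2,3,34] (ℓ=4, even), read p_3/q_3
k=0  a_k=17  p_k/q_k = 17/1
…
k=2  a_k=2  p_k/q_k = 121/7
k=3  a_k=3  p_k/q_k = 415/24
fundamental: x₁=415, y₁=24  (since 172225 − 299·576 = 1)
n=2: (415,24)∘(415,24) = (415·415+299·24·24, 415·24+24·415) = (344449,19920)
n=3: (344449,19920)∘(415,24) = (415·344449+299·24·19920, 415·19920+24·344449) = (285892255,16533576)
n=4: (285892255,16533576)∘(415,24) = (415·285892255+299·24·16533576, 415·16533576+24·285892255) = (237290227201,13722848160)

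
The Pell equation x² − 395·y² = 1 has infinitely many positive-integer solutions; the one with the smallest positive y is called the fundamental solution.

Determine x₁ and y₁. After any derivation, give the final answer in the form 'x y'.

√395 = [19; 1,6,1,38, …], period ℓ=4 (even) → k=3
i=0: a=19 ⇒ p=19, q=1
i=1: a=1 ⇒ p=20, q=1
i=2: a=6 ⇒ p=139, q=7
i=3: a=1 ⇒ p=159, q=8
→ (159, 8).  Check: 159²=25281, 395·8²=25280, difference 1.

159 8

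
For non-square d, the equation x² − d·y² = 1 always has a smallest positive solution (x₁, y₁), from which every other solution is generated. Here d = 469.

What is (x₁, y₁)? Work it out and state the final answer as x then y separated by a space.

[21; 1,1,1,10,6,10,1,1,1,42] for √469; ℓ=10 ⇒ convergent index 9
k=0  a_k=21  p_k/q_k = 21/1
…
k=2  a_k=1  p_k/q_k = 43/2
k=3  a_k=1  p_k/q_k = 65/3
…
k=6  a_k=10  p_k/q_k = 42923/1982
k=7  a_k=1  p_k/q_k = 47146/2177
k=8  a_k=1  p_k/q_k = 90069/4159
k=9  a_k=1  p_k/q_k = 137215/6336
fundamental: x₁=137215, y₁=6336  (since 18827956225 − 469·40144896 = 1)

137215 6336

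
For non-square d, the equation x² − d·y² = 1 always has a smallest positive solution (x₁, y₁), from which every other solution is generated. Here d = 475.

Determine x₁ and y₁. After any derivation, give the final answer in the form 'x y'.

57799 2652

√475 → a₀=21, period (1,3,1,6,2,6,1,3,1,42); ℓ=10 even so k=9
a_0=21:  p_0=21·1+0=21,  q_0=21·0+1=1
…
a_4=6:  p_4=6·109+87=741,  q_4=6·5+4=34
a_5=2:  p_5=2·741+109=1591,  q_5=2·34+5=73
…
a_8=3:  p_8=3·11878+10287=45921,  q_8=3·545+472=2107
a_9=1:  p_9=1·45921+11878=57799,  q_9=1·2107+545=2652
→ (57799, 2652).  Check: 57799²=3340724401, 475·2652²=3340724400, difference 1.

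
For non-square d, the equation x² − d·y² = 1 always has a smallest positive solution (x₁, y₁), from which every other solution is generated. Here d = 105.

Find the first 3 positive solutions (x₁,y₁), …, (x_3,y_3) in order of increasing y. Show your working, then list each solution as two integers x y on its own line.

d=105: √d = [10; 4,20] (ℓ=2, even), read p_1/q_1
step 0: (10, 1)  from 10·(1,0) + (0,1)
step 1: (41, 4)  from 4·(10,1) + (1,0)
→ (41, 4).  Check: 41²=1681, 105·4²=1680, difference 1.
(x_2, y_2) = (41·41 + 105·4·4, 41·4 + 4·41) = (3361, 328)
(x_3, y_3) = (41·3361 + 105·4·328, 41·328 + 4·3361) = (275561, 26892)

41 4
3361 328
275561 26892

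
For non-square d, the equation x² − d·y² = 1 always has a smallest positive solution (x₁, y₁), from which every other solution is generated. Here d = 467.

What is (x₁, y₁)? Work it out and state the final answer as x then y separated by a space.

1625626 75225

√467 → a₀=21, period (1,1,1,1,3,…,1,1,42); ℓ=14 even so k=13
i=0: a=21 ⇒ p=21, q=1
i=1: a=1 ⇒ p=22, q=1
i=2: a=1 ⇒ p=43, q=2
…
i=4: a=1 ⇒ p=108, q=5
…
i=6: a=3 ⇒ p=1275, q=59
…
i=8: a=3 ⇒ p=82767, q=3830
i=9: a=3 ⇒ p=275465, q=12747
i=10: a=1 ⇒ p=358232, q=16577
i=11: a=1 ⇒ p=633697, q=29324
i=12: a=1 ⇒ p=991929, q=45901
i=13: a=1 ⇒ p=1625626, q=75225
→ (1625626, 75225).  Check: 1625626²=2642659891876, 467·75225²=2642659891875, difference 1.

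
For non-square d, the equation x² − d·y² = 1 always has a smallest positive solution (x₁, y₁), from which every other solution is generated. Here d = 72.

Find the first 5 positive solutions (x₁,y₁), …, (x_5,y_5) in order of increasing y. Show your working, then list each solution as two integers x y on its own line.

[8; 2,16] for √72; ℓ=2 ⇒ convergent index 1
step 0: (8, 1)  from 8·(1,0) + (0,1)
step 1: (17, 2)  from 2·(8,1) + (1,0)
fundamental: x₁=17, y₁=2  (since 289 − 72·4 = 1)
(x_2, y_2) = (17·17 + 72·2·2, 17·2 + 2·17) = (577, 68)
(x_3, y_3) = (17·577 + 72·2·68, 17·68 + 2·577) = (19601, 2310)
(x_4, y_4) = (17·19601 + 72·2·2310, 17·2310 + 2·19601) = (665857, 78472)
(x_5, y_5) = (17·665857 + 72·2·78472, 17·78472 + 2·665857) = (22619537, 2665738)

17 2
577 68
19601 2310
665857 78472
22619537 2665738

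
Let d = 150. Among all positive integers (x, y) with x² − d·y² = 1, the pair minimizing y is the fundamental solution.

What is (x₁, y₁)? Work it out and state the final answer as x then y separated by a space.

d=150: √d = [12; 4,24] (ℓ=2, even), read p_1/q_1
a_0=12:  p_0=12·1+0=12,  q_0=12·0+1=1
a_1=4:  p_1=4·12+1=49,  q_1=4·1+0=4
(x₁, y₁) = (49, 4);  49² − 150·4² = 1 ✓

49 4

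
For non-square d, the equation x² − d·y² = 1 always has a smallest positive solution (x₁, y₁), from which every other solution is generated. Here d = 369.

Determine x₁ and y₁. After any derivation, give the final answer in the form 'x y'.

d=369: √d = [19; 4,1,3,2,7,4,7,2,3,1,4,38] (ℓ=12, even), read p_11/q_11
i=0: a=19 ⇒ p=19, q=1
i=1: a=4 ⇒ p=77, q=4
i=2: a=1 ⇒ p=96, q=5
i=3: a=3 ⇒ p=365, q=19
i=4: a=2 ⇒ p=826, q=43
i=5: a=7 ⇒ p=6147, q=320
i=6: a=4 ⇒ p=25414, q=1323
i=7: a=7 ⇒ p=184045, q=9581
i=8: a=2 ⇒ p=393504, q=20485
i=9: a=3 ⇒ p=1364557, q=71036
i=10: a=1 ⇒ p=1758061, q=91521
i=11: a=4 ⇒ p=8396801, q=437120
→ (8396801, 437120).  Check: 8396801²=70506267033601, 369·437120²=70506267033600, difference 1.

8396801 437120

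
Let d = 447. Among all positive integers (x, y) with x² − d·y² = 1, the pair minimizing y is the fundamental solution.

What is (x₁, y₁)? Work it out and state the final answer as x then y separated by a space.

√447 = [21; 7,42, …], period ℓ=2 (even) → k=1
k=0  a_k=21  p_k/q_k = 21/1
k=1  a_k=7  p_k/q_k = 148/7
→ (148, 7).  Check: 148²=21904, 447·7²=21903, difference 1.

148 7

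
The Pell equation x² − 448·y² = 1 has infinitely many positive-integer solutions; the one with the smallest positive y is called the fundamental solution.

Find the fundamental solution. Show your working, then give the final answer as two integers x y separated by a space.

√448 → a₀=21, period (6,42); ℓ=2 even so k=1
step 0: (21, 1)  from 21·(1,0) + (0,1)
step 1: (127, 6)  from 6·(21,1) + (1,0)
(x₁, y₁) = (127, 6);  127² − 448·6² = 1 ✓

127 6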